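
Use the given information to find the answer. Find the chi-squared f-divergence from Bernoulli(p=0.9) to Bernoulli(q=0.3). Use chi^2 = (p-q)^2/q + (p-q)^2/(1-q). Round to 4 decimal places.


Chi-squared divergence between Bernoulli distributions:
chi^2 = (p-q)^2/q + (p-q)^2/(1-q).
p = 0.9, q = 0.3, p-q = 0.6.
(p-q)^2 = 0.36.
term1 = 0.36/0.3 = 1.2.
term2 = 0.36/0.7 = 0.514286.
chi^2 = 1.2 + 0.514286 = 1.7143

1.7143


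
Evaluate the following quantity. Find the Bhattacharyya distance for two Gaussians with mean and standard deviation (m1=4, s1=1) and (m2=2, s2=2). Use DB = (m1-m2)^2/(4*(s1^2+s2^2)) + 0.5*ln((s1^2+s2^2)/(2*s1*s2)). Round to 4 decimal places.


Bhattacharyya distance between two Gaussians:
DB = (m1-m2)^2/(4*(s1^2+s2^2)) + (1/2)*ln((s1^2+s2^2)/(2*s1*s2)).
(m1-m2)^2 = (2)^2 = 4.
s1^2+s2^2 = 1 + 4 = 5.
term1 = 4/20 = 0.2.
term2 = 0.5*ln(5/4.0) = 0.111572.
DB = 0.2 + 0.111572 = 0.3116

0.3116


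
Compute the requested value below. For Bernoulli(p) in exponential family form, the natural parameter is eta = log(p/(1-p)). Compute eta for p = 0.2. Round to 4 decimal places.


Natural parameter for Bernoulli: eta = log(p/(1-p)).
p = 0.2, 1-p = 0.8.
p/(1-p) = 0.25.
eta = log(0.25) = -1.3863

-1.3863


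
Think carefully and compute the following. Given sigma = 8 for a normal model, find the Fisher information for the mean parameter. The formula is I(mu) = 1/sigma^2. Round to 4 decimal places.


The Fisher information for the mean of a normal distribution is I(mu) = 1/sigma^2.
sigma = 8, so sigma^2 = 64.
I(mu) = 1/64 = 0.0156

0.0156


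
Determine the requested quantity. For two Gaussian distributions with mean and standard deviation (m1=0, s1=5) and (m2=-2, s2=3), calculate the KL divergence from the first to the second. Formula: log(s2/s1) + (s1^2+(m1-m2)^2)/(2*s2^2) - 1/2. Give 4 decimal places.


KL divergence between normal distributions:
KL = log(s2/s1) + (s1^2 + (m1-m2)^2)/(2*s2^2) - 1/2.
log(3/5) = -0.510826.
(5^2 + (0--2)^2)/(2*3^2) = (25 + 4)/18 = 1.611111.
KL = -0.510826 + 1.611111 - 0.5 = 0.6003

0.6003


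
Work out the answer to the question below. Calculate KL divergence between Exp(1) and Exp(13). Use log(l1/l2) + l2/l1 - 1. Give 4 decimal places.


KL divergence for exponential family:
KL = log(l1/l2) + l2/l1 - 1.
log(1/13) = -2.564949.
13/1 = 13.0.
KL = -2.564949 + 13.0 - 1 = 9.4351

9.4351


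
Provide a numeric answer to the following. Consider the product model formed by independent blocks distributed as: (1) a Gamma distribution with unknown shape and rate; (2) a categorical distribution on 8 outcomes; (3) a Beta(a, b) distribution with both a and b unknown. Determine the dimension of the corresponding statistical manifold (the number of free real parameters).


The dimension of a statistical manifold equals the number of free
(independent) real parameters of the model. For a product of independent
blocks the parameter counts add.
- Gamma (shape, rate): 2.
- categorical on 8 outcomes (probabilities sum to 1): 8-1 = 7.
- Beta (a, b): 2.
Total = 2 + 7 + 2 = 11.
Dimension = 11

11


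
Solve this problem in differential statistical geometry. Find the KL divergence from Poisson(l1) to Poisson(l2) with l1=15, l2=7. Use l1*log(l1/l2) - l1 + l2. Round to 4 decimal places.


KL divergence for Poisson:
KL = l1*log(l1/l2) - l1 + l2.
l1 = 15, l2 = 7.
log(15/7) = 0.76214.
l1*log(l1/l2) = 15 * 0.76214 = 11.432101.
KL = 11.432101 - 15 + 7 = 3.4321

3.4321


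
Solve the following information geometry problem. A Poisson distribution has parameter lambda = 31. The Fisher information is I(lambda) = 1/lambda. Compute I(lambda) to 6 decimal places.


Fisher information for Poisson: I(lambda) = 1/lambda.
lambda = 31.
I(lambda) = 1/31 = 0.032258

0.032258


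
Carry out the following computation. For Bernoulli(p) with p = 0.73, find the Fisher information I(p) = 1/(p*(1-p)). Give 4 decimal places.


For Bernoulli(p), Fisher information is I(p) = 1/(p*(1-p)).
p = 0.73, 1-p = 0.27.
p*(1-p) = 0.1971.
I(p) = 1/0.1971 = 5.0736

5.0736


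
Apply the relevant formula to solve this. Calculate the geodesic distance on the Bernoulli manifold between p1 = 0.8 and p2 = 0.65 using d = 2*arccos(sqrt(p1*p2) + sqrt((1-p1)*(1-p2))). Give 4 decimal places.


Geodesic distance on Bernoulli manifold:
d(p1,p2) = 2*arccos(sqrt(p1*p2) + sqrt((1-p1)*(1-p2))).
sqrt(p1*p2) = sqrt(0.8*0.65) = 0.72111.
sqrt((1-p1)*(1-p2)) = sqrt(0.2*0.35) = 0.264575.
arg = 0.72111 + 0.264575 = 0.985685.
d = 2*arccos(0.985685) = 0.3388

0.3388


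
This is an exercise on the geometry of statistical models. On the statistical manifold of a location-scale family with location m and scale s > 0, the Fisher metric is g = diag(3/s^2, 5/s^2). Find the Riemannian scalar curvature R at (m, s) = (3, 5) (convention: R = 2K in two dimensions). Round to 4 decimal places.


The metric has the form g = (A dm^2 + B ds^2)/s^2 with A = 3, B = 5.
Substitute u = sqrt(A/B)*m: g = B*(du^2 + ds^2)/s^2, i.e. B times the
Poincare upper half-plane metric, which has constant Gaussian curvature -1.
Scaling a 2D metric by a constant c divides the Gaussian curvature by c,
so K = -1/B = -1/(5) = -0.2000 everywhere (the point (m, s) = (3, 5) is irrelevant:
the curvature is constant).
Scalar curvature in dimension 2: R = 2K = -2/(5) = -0.4000.

-0.4000


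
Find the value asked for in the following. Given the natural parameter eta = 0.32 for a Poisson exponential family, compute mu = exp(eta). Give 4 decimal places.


Expectation parameter for Poisson exponential family:
mu = exp(eta).
eta = 0.32.
mu = exp(0.32) = 1.3771

1.3771


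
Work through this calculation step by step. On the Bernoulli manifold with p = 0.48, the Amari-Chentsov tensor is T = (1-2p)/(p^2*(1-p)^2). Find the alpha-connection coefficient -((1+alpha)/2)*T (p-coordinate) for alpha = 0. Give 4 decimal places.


Skewness (Amari-Chentsov) tensor: T = (1-2p)/(p^2*(1-p)^2).
p = 0.48, 1-2p = 0.04, p^2 = 0.2304, (1-p)^2 = 0.2704.
T = 0.04/(0.2304 * 0.2704) = 0.642053.
In the p-coordinate, Gamma^(alpha) = Gamma^(0) - (alpha/2)*T with Gamma^(0) = (1/2)*g'(p) = -T/2,
so Gamma^(alpha) = -((1+alpha)/2)*T.
alpha = 0, -(1+alpha)/2 = -0.5.
Gamma = -0.5 * 0.642053 = -0.3210

-0.3210


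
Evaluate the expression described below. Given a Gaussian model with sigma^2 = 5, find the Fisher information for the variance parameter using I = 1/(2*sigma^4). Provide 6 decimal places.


Fisher information for variance: I(sigma^2) = 1/(2*sigma^4).
sigma^2 = 5, so sigma^4 = 25.
I = 1/(2*25) = 1/50 = 0.020000

0.020000


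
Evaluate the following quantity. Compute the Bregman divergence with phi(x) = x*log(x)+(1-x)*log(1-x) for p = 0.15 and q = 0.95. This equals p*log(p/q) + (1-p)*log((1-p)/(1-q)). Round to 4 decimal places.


Bregman divergence with negative entropy generator:
D = p*log(p/q) + (1-p)*log((1-p)/(1-q)).
p = 0.15, q = 0.95.
p*log(p/q) = 0.15*log(0.15/0.95) = -0.276874.
(1-p)*log((1-p)/(1-q)) = 0.85*log(0.85/0.05) = 2.408231.
D = -0.276874 + 2.408231 = 2.1314

2.1314


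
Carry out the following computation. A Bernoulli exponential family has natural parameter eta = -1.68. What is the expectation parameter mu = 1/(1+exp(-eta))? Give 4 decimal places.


Dual coordinate (expectation parameter) for Bernoulli:
mu = 1/(1+exp(-eta)).
eta = -1.68.
exp(-eta) = exp(1.68) = 5.365556.
mu = 1/(1+5.365556) = 0.1571

0.1571


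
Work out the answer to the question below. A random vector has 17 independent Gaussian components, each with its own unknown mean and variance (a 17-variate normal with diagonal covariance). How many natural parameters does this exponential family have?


Exponential family dimension calculation:
Each univariate normal has two natural parameters (mu/sigma^2 and -1/(2 sigma^2)).
With 17 independent components, dim = 2 * 17 = 34.

34


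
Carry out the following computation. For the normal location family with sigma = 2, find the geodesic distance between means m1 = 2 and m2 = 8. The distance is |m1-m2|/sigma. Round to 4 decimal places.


On the fixed-variance normal subfamily, geodesic distance = |m1-m2|/sigma.
|2 - 8| = 6.
sigma = 2.
d = 6/2 = 3.0000

3.0000


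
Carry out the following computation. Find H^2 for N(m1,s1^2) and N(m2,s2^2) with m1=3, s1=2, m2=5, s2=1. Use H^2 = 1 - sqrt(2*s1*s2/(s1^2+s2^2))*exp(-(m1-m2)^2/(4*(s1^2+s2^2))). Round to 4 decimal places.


Squared Hellinger distance for Gaussians:
H^2 = 1 - sqrt(2*s1*s2/(s1^2+s2^2)) * exp(-(m1-m2)^2/(4*(s1^2+s2^2))).
s1^2 = 4, s2^2 = 1, s1^2+s2^2 = 5.
sqrt(2*2*1/(5)) = 0.894427.
(m1-m2)^2 = (-2)^2 = 4.
exp(-4/(4*5)) = exp(-0.2) = 0.818731.
H^2 = 1 - 0.894427*0.818731 = 0.2677

0.2677


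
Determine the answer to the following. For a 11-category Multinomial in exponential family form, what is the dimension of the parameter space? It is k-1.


Exponential family dimension calculation:
For Multinomial with k=11 categories, dim = k-1 = 10.

10


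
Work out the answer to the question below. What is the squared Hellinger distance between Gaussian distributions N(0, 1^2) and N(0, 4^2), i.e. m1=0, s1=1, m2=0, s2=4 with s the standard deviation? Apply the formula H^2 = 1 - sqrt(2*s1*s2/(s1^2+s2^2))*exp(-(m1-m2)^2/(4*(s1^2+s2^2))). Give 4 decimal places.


Squared Hellinger distance for Gaussians:
H^2 = 1 - sqrt(2*s1*s2/(s1^2+s2^2)) * exp(-(m1-m2)^2/(4*(s1^2+s2^2))).
s1^2 = 1, s2^2 = 16, s1^2+s2^2 = 17.
sqrt(2*1*4/(17)) = 0.685994.
(m1-m2)^2 = (0)^2 = 0.
exp(-0/(4*17)) = exp(0.0) = 1.0.
H^2 = 1 - 0.685994*1.0 = 0.3140

0.3140


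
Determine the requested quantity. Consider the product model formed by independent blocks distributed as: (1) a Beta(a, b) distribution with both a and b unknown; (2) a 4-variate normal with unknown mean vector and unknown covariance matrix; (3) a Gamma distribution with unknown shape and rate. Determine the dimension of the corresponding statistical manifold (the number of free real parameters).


The dimension of a statistical manifold equals the number of free
(independent) real parameters of the model. For a product of independent
blocks the parameter counts add.
- Beta (a, b): 2.
- 4-variate normal: 4 (mean) + 4*5/2 = 10 (symmetric covariance) = 14.
- Gamma (shape, rate): 2.
Total = 2 + 14 + 2 = 18.
Dimension = 18

18


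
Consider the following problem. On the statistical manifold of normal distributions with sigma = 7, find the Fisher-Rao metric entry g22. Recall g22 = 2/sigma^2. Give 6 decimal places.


For the 2-parameter normal family, the Fisher metric has:
  g11 = 1/sigma^2, g22 = 2/sigma^2.
sigma = 7, sigma^2 = 49.
g22 = 0.040816

0.040816


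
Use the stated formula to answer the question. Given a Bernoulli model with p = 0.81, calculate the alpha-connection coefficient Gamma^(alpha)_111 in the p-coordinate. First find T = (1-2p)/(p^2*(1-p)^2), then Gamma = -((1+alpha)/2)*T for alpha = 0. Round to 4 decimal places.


Skewness (Amari-Chentsov) tensor: T = (1-2p)/(p^2*(1-p)^2).
p = 0.81, 1-2p = -0.62, p^2 = 0.6561, (1-p)^2 = 0.0361.
T = -0.62/(0.6561 * 0.0361) = -26.176673.
In the p-coordinate, Gamma^(alpha) = Gamma^(0) - (alpha/2)*T with Gamma^(0) = (1/2)*g'(p) = -T/2,
so Gamma^(alpha) = -((1+alpha)/2)*T.
alpha = 0, -(1+alpha)/2 = -0.5.
Gamma = -0.5 * -26.176673 = 13.0883

13.0883


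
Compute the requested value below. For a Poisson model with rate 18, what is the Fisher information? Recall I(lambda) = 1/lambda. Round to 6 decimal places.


Fisher information for Poisson: I(lambda) = 1/lambda.
lambda = 18.
I(lambda) = 1/18 = 0.055556

0.055556


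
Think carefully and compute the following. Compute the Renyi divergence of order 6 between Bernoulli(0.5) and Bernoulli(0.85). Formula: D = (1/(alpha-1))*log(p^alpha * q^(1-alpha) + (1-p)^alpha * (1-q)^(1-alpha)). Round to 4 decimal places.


Renyi divergence of order alpha between Bernoulli distributions:
D = (1/(alpha-1))*log(p^alpha * q^(1-alpha) + (1-p)^alpha * (1-q)^(1-alpha)).
alpha = 6, p = 0.5, q = 0.85.
p^alpha * q^(1-alpha) = 0.5^6 * 0.85^-5 = 0.035215.
(1-p)^alpha * (1-q)^(1-alpha) = 0.5^6 * 0.15^-5 = 205.761317.
sum = 0.035215 + 205.761317 = 205.796532.
D = (1/5)*log(205.796532) = 1.0654

1.0654


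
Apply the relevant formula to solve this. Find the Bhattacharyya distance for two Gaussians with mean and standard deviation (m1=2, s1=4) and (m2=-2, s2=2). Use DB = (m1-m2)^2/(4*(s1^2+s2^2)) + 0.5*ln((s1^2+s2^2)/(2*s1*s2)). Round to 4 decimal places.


Bhattacharyya distance between two Gaussians:
DB = (m1-m2)^2/(4*(s1^2+s2^2)) + (1/2)*ln((s1^2+s2^2)/(2*s1*s2)).
(m1-m2)^2 = (4)^2 = 16.
s1^2+s2^2 = 16 + 4 = 20.
term1 = 16/80 = 0.2.
term2 = 0.5*ln(20/16.0) = 0.111572.
DB = 0.2 + 0.111572 = 0.3116

0.3116


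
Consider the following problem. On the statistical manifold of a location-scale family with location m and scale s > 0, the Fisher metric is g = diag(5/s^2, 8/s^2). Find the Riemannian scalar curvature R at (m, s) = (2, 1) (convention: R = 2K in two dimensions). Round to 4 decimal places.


The metric has the form g = (A dm^2 + B ds^2)/s^2 with A = 5, B = 8.
Substitute u = sqrt(A/B)*m: g = B*(du^2 + ds^2)/s^2, i.e. B times the
Poincare upper half-plane metric, which has constant Gaussian curvature -1.
Scaling a 2D metric by a constant c divides the Gaussian curvature by c,
so K = -1/B = -1/(8) = -0.1250 everywhere (the point (m, s) = (2, 1) is irrelevant:
the curvature is constant).
Scalar curvature in dimension 2: R = 2K = -2/(8) = -0.2500.

-0.2500


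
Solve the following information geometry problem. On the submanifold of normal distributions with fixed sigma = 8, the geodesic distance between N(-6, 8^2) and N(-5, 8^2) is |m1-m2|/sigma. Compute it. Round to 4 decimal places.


On the fixed-variance normal subfamily, geodesic distance = |m1-m2|/sigma.
|-6 - -5| = 1.
sigma = 8.
d = 1/8 = 0.1250

0.1250


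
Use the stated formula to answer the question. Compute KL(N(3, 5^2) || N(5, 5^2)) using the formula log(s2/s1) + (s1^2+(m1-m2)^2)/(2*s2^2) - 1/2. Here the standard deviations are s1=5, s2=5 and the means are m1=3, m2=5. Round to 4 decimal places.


KL divergence between normal distributions:
KL = log(s2/s1) + (s1^2 + (m1-m2)^2)/(2*s2^2) - 1/2.
log(5/5) = 0.0.
(5^2 + (3-5)^2)/(2*5^2) = (25 + 4)/50 = 0.58.
KL = 0.0 + 0.58 - 0.5 = 0.0800

0.0800


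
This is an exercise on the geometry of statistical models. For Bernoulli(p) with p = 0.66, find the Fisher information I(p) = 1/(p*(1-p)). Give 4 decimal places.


For Bernoulli(p), Fisher information is I(p) = 1/(p*(1-p)).
p = 0.66, 1-p = 0.34.
p*(1-p) = 0.2244.
I(p) = 1/0.2244 = 4.4563

4.4563


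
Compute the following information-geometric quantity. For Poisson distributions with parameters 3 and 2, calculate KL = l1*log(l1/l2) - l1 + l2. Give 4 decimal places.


KL divergence for Poisson:
KL = l1*log(l1/l2) - l1 + l2.
l1 = 3, l2 = 2.
log(3/2) = 0.405465.
l1*log(l1/l2) = 3 * 0.405465 = 1.216395.
KL = 1.216395 - 3 + 2 = 0.2164

0.2164


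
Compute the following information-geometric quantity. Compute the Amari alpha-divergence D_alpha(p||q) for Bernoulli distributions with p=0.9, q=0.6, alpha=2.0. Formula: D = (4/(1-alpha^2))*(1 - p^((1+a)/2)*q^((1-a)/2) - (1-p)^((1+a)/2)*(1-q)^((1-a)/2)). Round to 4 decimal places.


Amari alpha-divergence:
D = (4/(1-alpha^2))*(1 - p^((1+a)/2)*q^((1-a)/2) - (1-p)^((1+a)/2)*(1-q)^((1-a)/2)).
alpha = 2.0, p = 0.9, q = 0.6.
e1 = (1+alpha)/2 = 1.5, e2 = (1-alpha)/2 = -0.5.
t1 = p^e1 * q^e2 = 0.9^1.5 * 0.6^-0.5 = 1.10227.
t2 = (1-p)^e1 * (1-q)^e2 = 0.1^1.5 * 0.4^-0.5 = 0.05.
4/(1-alpha^2) = -1.333333.
D = -1.333333*(1 - 1.10227 - 0.05) = 0.2030

0.2030


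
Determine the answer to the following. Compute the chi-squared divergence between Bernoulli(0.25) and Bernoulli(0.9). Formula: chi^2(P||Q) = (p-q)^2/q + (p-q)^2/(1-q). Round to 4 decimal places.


Chi-squared divergence between Bernoulli distributions:
chi^2 = (p-q)^2/q + (p-q)^2/(1-q).
p = 0.25, q = 0.9, p-q = -0.65.
(p-q)^2 = 0.4225.
term1 = 0.4225/0.9 = 0.469444.
term2 = 0.4225/0.1 = 4.225.
chi^2 = 0.469444 + 4.225 = 4.6944

4.6944


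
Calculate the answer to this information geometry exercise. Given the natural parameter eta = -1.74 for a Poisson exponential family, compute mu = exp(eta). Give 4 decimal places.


Expectation parameter for Poisson exponential family:
mu = exp(eta).
eta = -1.74.
mu = exp(-1.74) = 0.1755

0.1755


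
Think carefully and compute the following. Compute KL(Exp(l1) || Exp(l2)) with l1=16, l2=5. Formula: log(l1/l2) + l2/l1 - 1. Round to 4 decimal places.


KL divergence for exponential family:
KL = log(l1/l2) + l2/l1 - 1.
log(16/5) = 1.163151.
5/16 = 0.3125.
KL = 1.163151 + 0.3125 - 1 = 0.4757

0.4757


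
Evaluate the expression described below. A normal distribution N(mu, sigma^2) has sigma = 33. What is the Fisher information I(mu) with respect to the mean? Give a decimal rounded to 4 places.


The Fisher information for the mean of a normal distribution is I(mu) = 1/sigma^2.
sigma = 33, so sigma^2 = 1089.
I(mu) = 1/1089 = 0.0009

0.0009


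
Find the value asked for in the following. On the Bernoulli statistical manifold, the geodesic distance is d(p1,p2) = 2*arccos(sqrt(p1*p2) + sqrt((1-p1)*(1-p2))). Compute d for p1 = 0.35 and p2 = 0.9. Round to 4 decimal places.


Geodesic distance on Bernoulli manifold:
d(p1,p2) = 2*arccos(sqrt(p1*p2) + sqrt((1-p1)*(1-p2))).
sqrt(p1*p2) = sqrt(0.35*0.9) = 0.561249.
sqrt((1-p1)*(1-p2)) = sqrt(0.65*0.1) = 0.254951.
arg = 0.561249 + 0.254951 = 0.8162.
d = 2*arccos(0.8162) = 1.2320

1.2320


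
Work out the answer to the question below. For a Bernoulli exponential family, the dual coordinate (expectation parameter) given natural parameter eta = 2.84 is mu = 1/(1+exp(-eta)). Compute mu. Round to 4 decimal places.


Dual coordinate (expectation parameter) for Bernoulli:
mu = 1/(1+exp(-eta)).
eta = 2.84.
exp(-eta) = exp(-2.84) = 0.058426.
mu = 1/(1+0.058426) = 0.9448

0.9448


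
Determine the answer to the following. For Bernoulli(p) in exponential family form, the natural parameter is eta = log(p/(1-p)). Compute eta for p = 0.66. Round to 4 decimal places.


Natural parameter for Bernoulli: eta = log(p/(1-p)).
p = 0.66, 1-p = 0.34.
p/(1-p) = 1.941176.
eta = log(1.941176) = 0.6633

0.6633


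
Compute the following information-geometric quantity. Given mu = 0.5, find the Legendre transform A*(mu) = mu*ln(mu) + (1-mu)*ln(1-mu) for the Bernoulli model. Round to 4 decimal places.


Legendre transform for Bernoulli:
A*(mu) = mu*log(mu) + (1-mu)*log(1-mu).
mu = 0.5, 1-mu = 0.5.
mu*log(mu) = 0.5*log(0.5) = -0.346574.
(1-mu)*log(1-mu) = 0.5*log(0.5) = -0.346574.
A* = -0.346574 + -0.346574 = -0.6931

-0.6931


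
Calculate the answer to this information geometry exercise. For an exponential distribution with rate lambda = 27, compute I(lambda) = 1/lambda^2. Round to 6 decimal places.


Fisher information for exponential: I(lambda) = 1/lambda^2.
lambda = 27, lambda^2 = 729.
I = 1/729 = 0.001372

0.001372


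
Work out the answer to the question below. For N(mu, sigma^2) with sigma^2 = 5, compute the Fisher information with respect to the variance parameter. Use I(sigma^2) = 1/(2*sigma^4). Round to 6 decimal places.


Fisher information for variance: I(sigma^2) = 1/(2*sigma^4).
sigma^2 = 5, so sigma^4 = 25.
I = 1/(2*25) = 1/50 = 0.020000

0.020000


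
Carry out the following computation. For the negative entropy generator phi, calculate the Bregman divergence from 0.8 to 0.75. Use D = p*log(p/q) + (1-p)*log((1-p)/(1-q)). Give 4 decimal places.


Bregman divergence with negative entropy generator:
D = p*log(p/q) + (1-p)*log((1-p)/(1-q)).
p = 0.8, q = 0.75.
p*log(p/q) = 0.8*log(0.8/0.75) = 0.051631.
(1-p)*log((1-p)/(1-q)) = 0.2*log(0.2/0.25) = -0.044629.
D = 0.051631 + -0.044629 = 0.0070

0.0070


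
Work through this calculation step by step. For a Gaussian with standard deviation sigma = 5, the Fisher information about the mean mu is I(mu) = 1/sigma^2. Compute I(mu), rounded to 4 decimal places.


The Fisher information for the mean of a normal distribution is I(mu) = 1/sigma^2.
sigma = 5, so sigma^2 = 25.
I(mu) = 1/25 = 0.0400

0.0400


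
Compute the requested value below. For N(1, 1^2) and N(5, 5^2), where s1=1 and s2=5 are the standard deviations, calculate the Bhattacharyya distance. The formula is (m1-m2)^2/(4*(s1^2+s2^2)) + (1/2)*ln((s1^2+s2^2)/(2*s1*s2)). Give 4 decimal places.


Bhattacharyya distance between two Gaussians:
DB = (m1-m2)^2/(4*(s1^2+s2^2)) + (1/2)*ln((s1^2+s2^2)/(2*s1*s2)).
(m1-m2)^2 = (-4)^2 = 16.
s1^2+s2^2 = 1 + 25 = 26.
term1 = 16/104 = 0.153846.
term2 = 0.5*ln(26/10.0) = 0.477756.
DB = 0.153846 + 0.477756 = 0.6316

0.6316


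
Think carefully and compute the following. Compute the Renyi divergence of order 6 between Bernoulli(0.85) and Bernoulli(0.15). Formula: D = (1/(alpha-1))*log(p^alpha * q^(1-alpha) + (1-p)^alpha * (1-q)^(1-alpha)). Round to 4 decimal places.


Renyi divergence of order alpha between Bernoulli distributions:
D = (1/(alpha-1))*log(p^alpha * q^(1-alpha) + (1-p)^alpha * (1-q)^(1-alpha)).
alpha = 6, p = 0.85, q = 0.15.
p^alpha * q^(1-alpha) = 0.85^6 * 0.15^-5 = 4966.577984.
(1-p)^alpha * (1-q)^(1-alpha) = 0.15^6 * 0.85^-5 = 2.6e-05.
sum = 4966.577984 + 2.6e-05 = 4966.578009.
D = (1/5)*log(4966.578009) = 1.7021

1.7021


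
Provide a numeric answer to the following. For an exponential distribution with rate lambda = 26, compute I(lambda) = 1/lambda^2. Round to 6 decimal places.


Fisher information for exponential: I(lambda) = 1/lambda^2.
lambda = 26, lambda^2 = 676.
I = 1/676 = 0.001479

0.001479


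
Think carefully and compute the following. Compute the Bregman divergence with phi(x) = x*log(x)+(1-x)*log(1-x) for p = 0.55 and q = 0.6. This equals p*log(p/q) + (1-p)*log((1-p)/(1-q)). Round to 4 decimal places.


Bregman divergence with negative entropy generator:
D = p*log(p/q) + (1-p)*log((1-p)/(1-q)).
p = 0.55, q = 0.6.
p*log(p/q) = 0.55*log(0.55/0.6) = -0.047856.
(1-p)*log((1-p)/(1-q)) = 0.45*log(0.45/0.4) = 0.053002.
D = -0.047856 + 0.053002 = 0.0051

0.0051


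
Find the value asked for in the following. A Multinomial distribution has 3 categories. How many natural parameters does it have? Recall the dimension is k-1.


Exponential family dimension calculation:
For Multinomial with k=3 categories, dim = k-1 = 2.

2


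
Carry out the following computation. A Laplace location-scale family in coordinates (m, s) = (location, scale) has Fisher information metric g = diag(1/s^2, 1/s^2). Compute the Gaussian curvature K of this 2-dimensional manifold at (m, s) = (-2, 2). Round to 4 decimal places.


The metric has the form g = (A dm^2 + B ds^2)/s^2 with A = 1, B = 1.
Substitute u = sqrt(A/B)*m: g = B*(du^2 + ds^2)/s^2, i.e. B times the
Poincare upper half-plane metric, which has constant Gaussian curvature -1.
Scaling a 2D metric by a constant c divides the Gaussian curvature by c,
so K = -1/B = -1/(1) = -1.0000 everywhere (the point (m, s) = (-2, 2) is irrelevant:
the curvature is constant).
The requested Gaussian curvature is K = -1.0000.

-1.0000


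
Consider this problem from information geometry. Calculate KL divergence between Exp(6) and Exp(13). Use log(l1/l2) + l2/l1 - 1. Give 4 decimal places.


KL divergence for exponential family:
KL = log(l1/l2) + l2/l1 - 1.
log(6/13) = -0.77319.
13/6 = 2.166667.
KL = -0.77319 + 2.166667 - 1 = 0.3935

0.3935


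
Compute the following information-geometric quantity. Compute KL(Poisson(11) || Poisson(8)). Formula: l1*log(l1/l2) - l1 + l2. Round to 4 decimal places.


KL divergence for Poisson:
KL = l1*log(l1/l2) - l1 + l2.
l1 = 11, l2 = 8.
log(11/8) = 0.318454.
l1*log(l1/l2) = 11 * 0.318454 = 3.502991.
KL = 3.502991 - 11 + 8 = 0.5030

0.5030


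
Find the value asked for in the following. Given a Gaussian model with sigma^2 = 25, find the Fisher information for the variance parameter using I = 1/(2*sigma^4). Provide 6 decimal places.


Fisher information for variance: I(sigma^2) = 1/(2*sigma^4).
sigma^2 = 25, so sigma^4 = 625.
I = 1/(2*625) = 1/1250 = 0.000800

0.000800


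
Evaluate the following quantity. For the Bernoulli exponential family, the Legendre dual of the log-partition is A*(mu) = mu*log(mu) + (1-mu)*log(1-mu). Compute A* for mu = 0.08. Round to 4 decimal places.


Legendre transform for Bernoulli:
A*(mu) = mu*log(mu) + (1-mu)*log(1-mu).
mu = 0.08, 1-mu = 0.92.
mu*log(mu) = 0.08*log(0.08) = -0.202058.
(1-mu)*log(1-mu) = 0.92*log(0.92) = -0.076711.
A* = -0.202058 + -0.076711 = -0.2788

-0.2788


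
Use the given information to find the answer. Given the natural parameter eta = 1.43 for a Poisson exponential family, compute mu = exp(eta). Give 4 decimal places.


Expectation parameter for Poisson exponential family:
mu = exp(eta).
eta = 1.43.
mu = exp(1.43) = 4.1787

4.1787


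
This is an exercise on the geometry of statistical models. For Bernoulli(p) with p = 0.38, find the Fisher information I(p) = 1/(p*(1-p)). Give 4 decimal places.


For Bernoulli(p), Fisher information is I(p) = 1/(p*(1-p)).
p = 0.38, 1-p = 0.62.
p*(1-p) = 0.2356.
I(p) = 1/0.2356 = 4.2445

4.2445


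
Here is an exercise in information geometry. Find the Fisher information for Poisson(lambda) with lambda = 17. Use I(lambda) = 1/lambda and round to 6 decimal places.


Fisher information for Poisson: I(lambda) = 1/lambda.
lambda = 17.
I(lambda) = 1/17 = 0.058824

0.058824


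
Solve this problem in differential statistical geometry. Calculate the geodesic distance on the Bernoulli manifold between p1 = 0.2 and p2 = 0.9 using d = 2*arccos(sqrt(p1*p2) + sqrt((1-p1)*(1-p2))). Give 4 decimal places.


Geodesic distance on Bernoulli manifold:
d(p1,p2) = 2*arccos(sqrt(p1*p2) + sqrt((1-p1)*(1-p2))).
sqrt(p1*p2) = sqrt(0.2*0.9) = 0.424264.
sqrt((1-p1)*(1-p2)) = sqrt(0.8*0.1) = 0.282843.
arg = 0.424264 + 0.282843 = 0.707107.
d = 2*arccos(0.707107) = 1.5708

1.5708


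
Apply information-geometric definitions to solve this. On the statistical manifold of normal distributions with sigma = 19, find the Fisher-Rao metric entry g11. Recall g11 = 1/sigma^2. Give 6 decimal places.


For the 2-parameter normal family, the Fisher metric has:
  g11 = 1/sigma^2, g22 = 2/sigma^2.
sigma = 19, sigma^2 = 361.
g11 = 0.002770

0.002770


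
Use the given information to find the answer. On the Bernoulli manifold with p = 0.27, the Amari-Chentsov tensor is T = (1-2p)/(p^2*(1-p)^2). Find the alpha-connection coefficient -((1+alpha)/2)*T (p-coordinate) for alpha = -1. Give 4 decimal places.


Skewness (Amari-Chentsov) tensor: T = (1-2p)/(p^2*(1-p)^2).
p = 0.27, 1-2p = 0.46, p^2 = 0.0729, (1-p)^2 = 0.5329.
T = 0.46/(0.0729 * 0.5329) = 11.840896.
In the p-coordinate, Gamma^(alpha) = Gamma^(0) - (alpha/2)*T with Gamma^(0) = (1/2)*g'(p) = -T/2,
so Gamma^(alpha) = -((1+alpha)/2)*T.
alpha = -1, -(1+alpha)/2 = 0.0.
Gamma = 0.0 * 11.840896 = 0.0000

0.0000


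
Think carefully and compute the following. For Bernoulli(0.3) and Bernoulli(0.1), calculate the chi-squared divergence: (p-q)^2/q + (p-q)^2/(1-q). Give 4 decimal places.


Chi-squared divergence between Bernoulli distributions:
chi^2 = (p-q)^2/q + (p-q)^2/(1-q).
p = 0.3, q = 0.1, p-q = 0.2.
(p-q)^2 = 0.04.
term1 = 0.04/0.1 = 0.4.
term2 = 0.04/0.9 = 0.044444.
chi^2 = 0.4 + 0.044444 = 0.4444

0.4444


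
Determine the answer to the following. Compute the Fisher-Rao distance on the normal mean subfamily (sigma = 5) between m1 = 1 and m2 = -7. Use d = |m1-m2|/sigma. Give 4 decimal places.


On the fixed-variance normal subfamily, geodesic distance = |m1-m2|/sigma.
|1 - -7| = 8.
sigma = 5.
d = 8/5 = 1.6000

1.6000


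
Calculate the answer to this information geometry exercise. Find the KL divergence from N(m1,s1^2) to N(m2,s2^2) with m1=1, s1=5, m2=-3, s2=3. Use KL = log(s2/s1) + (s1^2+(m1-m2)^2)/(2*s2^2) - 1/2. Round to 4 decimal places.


KL divergence between normal distributions:
KL = log(s2/s1) + (s1^2 + (m1-m2)^2)/(2*s2^2) - 1/2.
log(3/5) = -0.510826.
(5^2 + (1--3)^2)/(2*3^2) = (25 + 16)/18 = 2.277778.
KL = -0.510826 + 2.277778 - 0.5 = 1.2670

1.2670


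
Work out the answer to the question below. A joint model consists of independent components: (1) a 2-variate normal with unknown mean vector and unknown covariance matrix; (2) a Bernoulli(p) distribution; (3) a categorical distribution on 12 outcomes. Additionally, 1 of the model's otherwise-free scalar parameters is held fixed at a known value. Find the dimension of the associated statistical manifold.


The dimension of a statistical manifold equals the number of free
(independent) real parameters of the model. For a product of independent
blocks the parameter counts add.
- 2-variate normal: 2 (mean) + 2*3/2 = 3 (symmetric covariance) = 5.
- Bernoulli (p): 1.
- categorical on 12 outcomes (probabilities sum to 1): 12-1 = 11.
Total = 5 + 1 + 11 = 17.
1 parameter(s) fixed at known values: 17 - 1 = 16.
Dimension = 16

16


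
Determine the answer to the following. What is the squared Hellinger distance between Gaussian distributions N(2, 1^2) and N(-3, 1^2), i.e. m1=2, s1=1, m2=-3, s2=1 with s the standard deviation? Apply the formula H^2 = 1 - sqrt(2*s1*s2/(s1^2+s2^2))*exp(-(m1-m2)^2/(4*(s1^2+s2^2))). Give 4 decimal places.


Squared Hellinger distance for Gaussians:
H^2 = 1 - sqrt(2*s1*s2/(s1^2+s2^2)) * exp(-(m1-m2)^2/(4*(s1^2+s2^2))).
s1^2 = 1, s2^2 = 1, s1^2+s2^2 = 2.
sqrt(2*1*1/(2)) = 1.0.
(m1-m2)^2 = (5)^2 = 25.
exp(-25/(4*2)) = exp(-3.125) = 0.043937.
H^2 = 1 - 1.0*0.043937 = 0.9561

0.9561


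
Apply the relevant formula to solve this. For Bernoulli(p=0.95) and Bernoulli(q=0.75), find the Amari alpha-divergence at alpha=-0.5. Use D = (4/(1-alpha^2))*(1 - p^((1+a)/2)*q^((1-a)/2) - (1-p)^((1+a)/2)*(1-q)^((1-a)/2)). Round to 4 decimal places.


Amari alpha-divergence:
D = (4/(1-alpha^2))*(1 - p^((1+a)/2)*q^((1-a)/2) - (1-p)^((1+a)/2)*(1-q)^((1-a)/2)).
alpha = -0.5, p = 0.95, q = 0.75.
e1 = (1+alpha)/2 = 0.25, e2 = (1-alpha)/2 = 0.75.
t1 = p^e1 * q^e2 = 0.95^0.25 * 0.75^0.75 = 0.795659.
t2 = (1-p)^e1 * (1-q)^e2 = 0.05^0.25 * 0.25^0.75 = 0.167185.
4/(1-alpha^2) = 5.333333.
D = 5.333333*(1 - 0.795659 - 0.167185) = 0.1982

0.1982


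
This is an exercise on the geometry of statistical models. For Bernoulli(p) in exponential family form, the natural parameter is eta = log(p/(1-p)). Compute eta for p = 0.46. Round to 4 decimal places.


Natural parameter for Bernoulli: eta = log(p/(1-p)).
p = 0.46, 1-p = 0.54.
p/(1-p) = 0.851852.
eta = log(0.851852) = -0.1603

-0.1603


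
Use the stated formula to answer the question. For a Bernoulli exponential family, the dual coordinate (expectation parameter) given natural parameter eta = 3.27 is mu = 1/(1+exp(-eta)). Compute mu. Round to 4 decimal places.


Dual coordinate (expectation parameter) for Bernoulli:
mu = 1/(1+exp(-eta)).
eta = 3.27.
exp(-eta) = exp(-3.27) = 0.038006.
mu = 1/(1+0.038006) = 0.9634

0.9634


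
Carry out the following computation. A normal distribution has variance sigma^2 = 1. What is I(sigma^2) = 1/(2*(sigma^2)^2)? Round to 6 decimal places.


Fisher information for variance: I(sigma^2) = 1/(2*sigma^4).
sigma^2 = 1, so sigma^4 = 1.
I = 1/(2*1) = 1/2 = 0.500000

0.500000


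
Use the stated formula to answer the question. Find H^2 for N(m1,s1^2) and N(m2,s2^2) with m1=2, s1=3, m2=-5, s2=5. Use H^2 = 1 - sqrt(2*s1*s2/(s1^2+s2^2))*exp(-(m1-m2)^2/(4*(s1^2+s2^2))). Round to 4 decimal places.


Squared Hellinger distance for Gaussians:
H^2 = 1 - sqrt(2*s1*s2/(s1^2+s2^2)) * exp(-(m1-m2)^2/(4*(s1^2+s2^2))).
s1^2 = 9, s2^2 = 25, s1^2+s2^2 = 34.
sqrt(2*3*5/(34)) = 0.939336.
(m1-m2)^2 = (7)^2 = 49.
exp(-49/(4*34)) = exp(-0.360294) = 0.697471.
H^2 = 1 - 0.939336*0.697471 = 0.3448

0.3448


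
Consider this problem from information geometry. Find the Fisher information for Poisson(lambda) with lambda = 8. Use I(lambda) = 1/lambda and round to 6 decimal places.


Fisher information for Poisson: I(lambda) = 1/lambda.
lambda = 8.
I(lambda) = 1/8 = 0.125000

0.125000


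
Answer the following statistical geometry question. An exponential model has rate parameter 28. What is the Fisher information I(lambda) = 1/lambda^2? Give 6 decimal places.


Fisher information for exponential: I(lambda) = 1/lambda^2.
lambda = 28, lambda^2 = 784.
I = 1/784 = 0.001276

0.001276


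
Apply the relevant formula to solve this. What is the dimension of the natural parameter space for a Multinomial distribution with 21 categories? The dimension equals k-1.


Exponential family dimension calculation:
For Multinomial with k=21 categories, dim = k-1 = 20.

20


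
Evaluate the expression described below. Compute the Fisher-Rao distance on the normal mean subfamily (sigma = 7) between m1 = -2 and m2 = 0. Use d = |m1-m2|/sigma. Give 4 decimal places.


On the fixed-variance normal subfamily, geodesic distance = |m1-m2|/sigma.
|-2 - 0| = 2.
sigma = 7.
d = 2/7 = 0.2857

0.2857


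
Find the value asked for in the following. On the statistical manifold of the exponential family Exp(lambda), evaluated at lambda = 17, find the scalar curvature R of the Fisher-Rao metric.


This family has a single free parameter, so its statistical manifold
is 1-dimensional. The Riemann curvature tensor of any 1-dimensional
Riemannian manifold vanishes identically, so R = 0.

0


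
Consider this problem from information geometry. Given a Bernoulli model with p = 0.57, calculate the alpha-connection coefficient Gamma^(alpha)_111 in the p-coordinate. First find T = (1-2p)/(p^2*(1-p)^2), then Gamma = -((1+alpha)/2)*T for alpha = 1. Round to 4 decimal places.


Skewness (Amari-Chentsov) tensor: T = (1-2p)/(p^2*(1-p)^2).
p = 0.57, 1-2p = -0.14, p^2 = 0.3249, (1-p)^2 = 0.1849.
T = -0.14/(0.3249 * 0.1849) = -2.330459.
In the p-coordinate, Gamma^(alpha) = Gamma^(0) - (alpha/2)*T with Gamma^(0) = (1/2)*g'(p) = -T/2,
so Gamma^(alpha) = -((1+alpha)/2)*T.
alpha = 1, -(1+alpha)/2 = -1.0.
Gamma = -1.0 * -2.330459 = 2.3305

2.3305


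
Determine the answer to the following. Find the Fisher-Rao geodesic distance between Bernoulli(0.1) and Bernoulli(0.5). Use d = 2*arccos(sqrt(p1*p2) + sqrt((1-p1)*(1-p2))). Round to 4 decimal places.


Geodesic distance on Bernoulli manifold:
d(p1,p2) = 2*arccos(sqrt(p1*p2) + sqrt((1-p1)*(1-p2))).
sqrt(p1*p2) = sqrt(0.1*0.5) = 0.223607.
sqrt((1-p1)*(1-p2)) = sqrt(0.9*0.5) = 0.67082.
arg = 0.223607 + 0.67082 = 0.894427.
d = 2*arccos(0.894427) = 0.9273

0.9273


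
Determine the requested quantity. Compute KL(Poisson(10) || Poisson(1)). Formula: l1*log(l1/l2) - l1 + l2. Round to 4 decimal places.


KL divergence for Poisson:
KL = l1*log(l1/l2) - l1 + l2.
l1 = 10, l2 = 1.
log(10/1) = 2.302585.
l1*log(l1/l2) = 10 * 2.302585 = 23.025851.
KL = 23.025851 - 10 + 1 = 14.0259

14.0259


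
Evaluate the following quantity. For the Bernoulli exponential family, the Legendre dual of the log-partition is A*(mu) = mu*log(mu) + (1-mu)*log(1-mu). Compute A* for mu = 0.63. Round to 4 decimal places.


Legendre transform for Bernoulli:
A*(mu) = mu*log(mu) + (1-mu)*log(1-mu).
mu = 0.63, 1-mu = 0.37.
mu*log(mu) = 0.63*log(0.63) = -0.291082.
(1-mu)*log(1-mu) = 0.37*log(0.37) = -0.367873.
A* = -0.291082 + -0.367873 = -0.6590

-0.6590


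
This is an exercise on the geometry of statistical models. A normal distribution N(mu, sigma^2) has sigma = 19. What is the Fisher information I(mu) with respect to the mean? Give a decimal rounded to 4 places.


The Fisher information for the mean of a normal distribution is I(mu) = 1/sigma^2.
sigma = 19, so sigma^2 = 361.
I(mu) = 1/361 = 0.0028

0.0028


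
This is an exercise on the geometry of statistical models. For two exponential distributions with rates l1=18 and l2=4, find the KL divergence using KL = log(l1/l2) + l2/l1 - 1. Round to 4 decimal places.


KL divergence for exponential family:
KL = log(l1/l2) + l2/l1 - 1.
log(18/4) = 1.504077.
4/18 = 0.222222.
KL = 1.504077 + 0.222222 - 1 = 0.7263

0.7263


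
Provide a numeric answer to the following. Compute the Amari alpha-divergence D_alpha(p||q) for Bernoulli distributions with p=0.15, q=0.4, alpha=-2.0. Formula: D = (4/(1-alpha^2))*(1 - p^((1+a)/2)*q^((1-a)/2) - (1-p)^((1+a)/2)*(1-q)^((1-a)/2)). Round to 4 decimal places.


Amari alpha-divergence:
D = (4/(1-alpha^2))*(1 - p^((1+a)/2)*q^((1-a)/2) - (1-p)^((1+a)/2)*(1-q)^((1-a)/2)).
alpha = -2.0, p = 0.15, q = 0.4.
e1 = (1+alpha)/2 = -0.5, e2 = (1-alpha)/2 = 1.5.
t1 = p^e1 * q^e2 = 0.15^-0.5 * 0.4^1.5 = 0.653197.
t2 = (1-p)^e1 * (1-q)^e2 = 0.85^-0.5 * 0.6^1.5 = 0.504101.
4/(1-alpha^2) = -1.333333.
D = -1.333333*(1 - 0.653197 - 0.504101) = 0.2097

0.2097


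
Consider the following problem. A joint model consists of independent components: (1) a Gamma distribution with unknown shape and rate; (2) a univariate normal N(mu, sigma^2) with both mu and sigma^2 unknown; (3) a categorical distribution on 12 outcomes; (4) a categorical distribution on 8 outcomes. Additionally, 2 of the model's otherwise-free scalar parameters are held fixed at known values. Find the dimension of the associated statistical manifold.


The dimension of a statistical manifold equals the number of free
(independent) real parameters of the model. For a product of independent
blocks the parameter counts add.
- Gamma (shape, rate): 2.
- normal (mu, sigma^2): 2.
- categorical on 12 outcomes (probabilities sum to 1): 12-1 = 11.
- categorical on 8 outcomes (probabilities sum to 1): 8-1 = 7.
Total = 2 + 2 + 11 + 7 = 22.
2 parameter(s) fixed at known values: 22 - 2 = 20.
Dimension = 20

20


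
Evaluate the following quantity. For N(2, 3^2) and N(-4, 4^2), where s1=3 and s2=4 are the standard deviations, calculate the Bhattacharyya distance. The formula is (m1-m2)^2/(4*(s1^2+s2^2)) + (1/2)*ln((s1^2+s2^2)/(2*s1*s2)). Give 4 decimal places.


Bhattacharyya distance between two Gaussians:
DB = (m1-m2)^2/(4*(s1^2+s2^2)) + (1/2)*ln((s1^2+s2^2)/(2*s1*s2)).
(m1-m2)^2 = (6)^2 = 36.
s1^2+s2^2 = 9 + 16 = 25.
term1 = 36/100 = 0.36.
term2 = 0.5*ln(25/24.0) = 0.020411.
DB = 0.36 + 0.020411 = 0.3804

0.3804


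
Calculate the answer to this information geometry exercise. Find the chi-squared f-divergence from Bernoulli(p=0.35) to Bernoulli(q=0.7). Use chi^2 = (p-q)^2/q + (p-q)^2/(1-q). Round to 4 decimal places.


Chi-squared divergence between Bernoulli distributions:
chi^2 = (p-q)^2/q + (p-q)^2/(1-q).
p = 0.35, q = 0.7, p-q = -0.35.
(p-q)^2 = 0.1225.
term1 = 0.1225/0.7 = 0.175.
term2 = 0.1225/0.3 = 0.408333.
chi^2 = 0.175 + 0.408333 = 0.5833

0.5833


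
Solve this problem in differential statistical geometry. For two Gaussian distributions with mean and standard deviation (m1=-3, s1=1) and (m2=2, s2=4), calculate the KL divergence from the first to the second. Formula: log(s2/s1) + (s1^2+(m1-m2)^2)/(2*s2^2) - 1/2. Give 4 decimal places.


KL divergence between normal distributions:
KL = log(s2/s1) + (s1^2 + (m1-m2)^2)/(2*s2^2) - 1/2.
log(4/1) = 1.386294.
(1^2 + (-3-2)^2)/(2*4^2) = (1 + 25)/32 = 0.8125.
KL = 1.386294 + 0.8125 - 0.5 = 1.6988

1.6988


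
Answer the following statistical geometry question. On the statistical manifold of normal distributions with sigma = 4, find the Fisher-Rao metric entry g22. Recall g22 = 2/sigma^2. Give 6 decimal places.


For the 2-parameter normal family, the Fisher metric has:
  g11 = 1/sigma^2, g22 = 2/sigma^2.
sigma = 4, sigma^2 = 16.
g22 = 0.125000

0.125000


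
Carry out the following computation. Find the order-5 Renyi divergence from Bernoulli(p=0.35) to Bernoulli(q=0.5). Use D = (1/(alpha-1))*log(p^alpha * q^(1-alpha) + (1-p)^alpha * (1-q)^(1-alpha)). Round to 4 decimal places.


Renyi divergence of order alpha between Bernoulli distributions:
D = (1/(alpha-1))*log(p^alpha * q^(1-alpha) + (1-p)^alpha * (1-q)^(1-alpha)).
alpha = 5, p = 0.35, q = 0.5.
p^alpha * q^(1-alpha) = 0.35^5 * 0.5^-4 = 0.084035.
(1-p)^alpha * (1-q)^(1-alpha) = 0.65^5 * 0.5^-4 = 1.856465.
sum = 0.084035 + 1.856465 = 1.9405.
D = (1/4)*log(1.9405) = 0.1657

0.1657


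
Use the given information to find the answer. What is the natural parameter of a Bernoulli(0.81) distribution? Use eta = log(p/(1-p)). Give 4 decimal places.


Natural parameter for Bernoulli: eta = log(p/(1-p)).
p = 0.81, 1-p = 0.19.
p/(1-p) = 4.263158.
eta = log(4.263158) = 1.4500

1.4500
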